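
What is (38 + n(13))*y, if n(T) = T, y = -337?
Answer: -17187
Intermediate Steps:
(38 + n(13))*y = (38 + 13)*(-337) = 51*(-337) = -17187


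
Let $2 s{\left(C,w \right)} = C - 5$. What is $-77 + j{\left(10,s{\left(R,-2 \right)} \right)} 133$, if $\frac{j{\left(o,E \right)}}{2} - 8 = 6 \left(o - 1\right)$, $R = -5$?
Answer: $16415$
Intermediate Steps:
$s{\left(C,w \right)} = - \frac{5}{2} + \frac{C}{2}$ ($s{\left(C,w \right)} = \frac{C - 5}{2} = \frac{-5 + C}{2} = - \frac{5}{2} + \frac{C}{2}$)
$j{\left(o,E \right)} = 4 + 12 o$ ($j{\left(o,E \right)} = 16 + 2 \cdot 6 \left(o - 1\right) = 16 + 2 \cdot 6 \left(-1 + o\right) = 16 + 2 \left(-6 + 6 o\right) = 16 + \left(-12 + 12 o\right) = 4 + 12 o$)
$-77 + j{\left(10,s{\left(R,-2 \right)} \right)} 133 = -77 + \left(4 + 12 \cdot 10\right) 133 = -77 + \left(4 + 120\right) 133 = -77 + 124 \cdot 133 = -77 + 16492 = 16415$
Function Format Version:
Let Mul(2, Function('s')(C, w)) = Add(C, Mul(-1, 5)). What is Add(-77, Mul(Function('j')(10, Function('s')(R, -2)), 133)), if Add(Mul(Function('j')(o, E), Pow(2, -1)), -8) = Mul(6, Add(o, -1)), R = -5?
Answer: 16415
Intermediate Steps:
Function('s')(C, w) = Add(Rational(-5, 2), Mul(Rational(1, 2), C)) (Function('s')(C, w) = Mul(Rational(1, 2), Add(C, Mul(-1, 5))) = Mul(Rational(1, 2), Add(C, -5)) = Mul(Rational(1, 2), Add(-5, C)) = Add(Rational(-5, 2), Mul(Rational(1, 2), C)))
Function('j')(o, E) = Add(4, Mul(12, o)) (Function('j')(o, E) = Add(16, Mul(2, Mul(6, Add(o, -1)))) = Add(16, Mul(2, Mul(6, Add(-1, o)))) = Add(16, Mul(2, Add(-6, Mul(6, o)))) = Add(16, Add(-12, Mul(12, o))) = Add(4, Mul(12, o)))
Add(-77, Mul(Function('j')(10, Function('s')(R, -2)), 133)) = Add(-77, Mul(Add(4, Mul(12, 10)), 133)) = Add(-77, Mul(Add(4, 120), 133)) = Add(-77, Mul(124, 133)) = Add(-77, 16492) = 16415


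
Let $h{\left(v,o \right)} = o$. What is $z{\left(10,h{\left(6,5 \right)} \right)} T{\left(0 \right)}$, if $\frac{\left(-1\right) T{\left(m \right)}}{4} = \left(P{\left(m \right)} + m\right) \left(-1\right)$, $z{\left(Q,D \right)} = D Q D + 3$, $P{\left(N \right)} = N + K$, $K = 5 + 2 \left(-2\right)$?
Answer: $1012$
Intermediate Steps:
$K = 1$ ($K = 5 - 4 = 1$)
$P{\left(N \right)} = 1 + N$ ($P{\left(N \right)} = N + 1 = 1 + N$)
$z{\left(Q,D \right)} = 3 + Q D^{2}$ ($z{\left(Q,D \right)} = Q D^{2} + 3 = 3 + Q D^{2}$)
$T{\left(m \right)} = 4 + 8 m$ ($T{\left(m \right)} = - 4 \left(\left(1 + m\right) + m\right) \left(-1\right) = - 4 \left(1 + 2 m\right) \left(-1\right) = - 4 \left(-1 - 2 m\right) = 4 + 8 m$)
$z{\left(10,h{\left(6,5 \right)} \right)} T{\left(0 \right)} = \left(3 + 10 \cdot 5^{2}\right) \left(4 + 8 \cdot 0\right) = \left(3 + 10 \cdot 25\right) \left(4 + 0\right) = \left(3 + 250\right) 4 = 253 \cdot 4 = 1012$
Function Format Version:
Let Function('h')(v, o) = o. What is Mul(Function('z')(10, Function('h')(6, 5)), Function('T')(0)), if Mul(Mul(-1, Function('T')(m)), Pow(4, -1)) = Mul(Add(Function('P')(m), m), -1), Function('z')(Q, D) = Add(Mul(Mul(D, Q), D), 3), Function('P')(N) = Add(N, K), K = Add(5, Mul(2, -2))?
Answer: 1012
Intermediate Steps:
K = 1 (K = Add(5, -4) = 1)
Function('P')(N) = Add(1, N) (Function('P')(N) = Add(N, 1) = Add(1, N))
Function('z')(Q, D) = Add(3, Mul(Q, Pow(D, 2))) (Function('z')(Q, D) = Add(Mul(Q, Pow(D, 2)), 3) = Add(3, Mul(Q, Pow(D, 2))))
Function('T')(m) = Add(4, Mul(8, m)) (Function('T')(m) = Mul(-4, Mul(Add(Add(1, m), m), -1)) = Mul(-4, Mul(Add(1, Mul(2, m)), -1)) = Mul(-4, Add(-1, Mul(-2, m))) = Add(4, Mul(8, m)))
Mul(Function('z')(10, Function('h')(6, 5)), Function('T')(0)) = Mul(Add(3, Mul(10, Pow(5, 2))), Add(4, Mul(8, 0))) = Mul(Add(3, Mul(10, 25)), Add(4, 0)) = Mul(Add(3, 250), 4) = Mul(253, 4) = 1012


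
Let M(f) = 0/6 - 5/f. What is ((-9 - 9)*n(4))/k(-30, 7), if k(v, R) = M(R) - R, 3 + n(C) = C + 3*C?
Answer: 91/3 ≈ 30.333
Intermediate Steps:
n(C) = -3 + 4*C (n(C) = -3 + (C + 3*C) = -3 + 4*C)
M(f) = -5/f (M(f) = 0*(⅙) - 5/f = 0 - 5/f = -5/f)
k(v, R) = -R - 5/R (k(v, R) = -5/R - R = -R - 5/R)
((-9 - 9)*n(4))/k(-30, 7) = ((-9 - 9)*(-3 + 4*4))/(-1*7 - 5/7) = (-18*(-3 + 16))/(-7 - 5*⅐) = (-18*13)/(-7 - 5/7) = -234/(-54/7) = -234*(-7/54) = 91/3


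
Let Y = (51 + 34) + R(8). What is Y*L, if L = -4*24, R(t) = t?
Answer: -8928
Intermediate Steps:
Y = 93 (Y = (51 + 34) + 8 = 85 + 8 = 93)
L = -96
Y*L = 93*(-96) = -8928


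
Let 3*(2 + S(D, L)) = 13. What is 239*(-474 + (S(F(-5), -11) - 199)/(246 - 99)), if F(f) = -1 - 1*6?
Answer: -50100136/441 ≈ -1.1361e+5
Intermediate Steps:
F(f) = -7 (F(f) = -1 - 6 = -7)
S(D, L) = 7/3 (S(D, L) = -2 + (⅓)*13 = -2 + 13/3 = 7/3)
239*(-474 + (S(F(-5), -11) - 199)/(246 - 99)) = 239*(-474 + (7/3 - 199)/(246 - 99)) = 239*(-474 - 590/3/147) = 239*(-474 - 590/3*1/147) = 239*(-474 - 590/441) = 239*(-209624/441) = -50100136/441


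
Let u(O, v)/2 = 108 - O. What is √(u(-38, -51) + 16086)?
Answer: √16378 ≈ 127.98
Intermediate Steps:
u(O, v) = 216 - 2*O (u(O, v) = 2*(108 - O) = 216 - 2*O)
√(u(-38, -51) + 16086) = √((216 - 2*(-38)) + 16086) = √((216 + 76) + 16086) = √(292 + 16086) = √16378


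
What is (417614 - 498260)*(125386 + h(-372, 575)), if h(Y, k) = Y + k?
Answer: -10128250494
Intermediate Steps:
(417614 - 498260)*(125386 + h(-372, 575)) = (417614 - 498260)*(125386 + (-372 + 575)) = -80646*(125386 + 203) = -80646*125589 = -10128250494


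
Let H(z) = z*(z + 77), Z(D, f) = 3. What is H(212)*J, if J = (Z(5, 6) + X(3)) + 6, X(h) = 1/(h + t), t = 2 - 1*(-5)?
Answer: 2787694/5 ≈ 5.5754e+5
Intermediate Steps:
t = 7 (t = 2 + 5 = 7)
H(z) = z*(77 + z)
X(h) = 1/(7 + h) (X(h) = 1/(h + 7) = 1/(7 + h))
J = 91/10 (J = (3 + 1/(7 + 3)) + 6 = (3 + 1/10) + 6 = (3 + ⅒) + 6 = 31/10 + 6 = 91/10 ≈ 9.1000)
H(212)*J = (212*(77 + 212))*(91/10) = (212*289)*(91/10) = 61268*(91/10) = 2787694/5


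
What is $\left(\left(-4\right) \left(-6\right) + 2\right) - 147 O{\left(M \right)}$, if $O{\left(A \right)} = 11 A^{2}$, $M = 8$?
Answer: $-103462$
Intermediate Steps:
$\left(\left(-4\right) \left(-6\right) + 2\right) - 147 O{\left(M \right)} = \left(\left(-4\right) \left(-6\right) + 2\right) - 147 \cdot 11 \cdot 8^{2} = \left(24 + 2\right) - 147 \cdot 11 \cdot 64 = 26 - 103488 = -103462$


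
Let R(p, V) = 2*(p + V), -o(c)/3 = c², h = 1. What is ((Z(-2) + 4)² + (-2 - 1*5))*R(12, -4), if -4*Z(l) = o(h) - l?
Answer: 177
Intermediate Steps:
o(c) = -3*c²
R(p, V) = 2*V + 2*p (R(p, V) = 2*(V + p) = 2*V + 2*p)
Z(l) = ¾ + l/4 (Z(l) = -(-3*1² - l)/4 = -(-3*1 - l)/4 = -(-3 - l)/4 = ¾ + l/4)
((Z(-2) + 4)² + (-2 - 1*5))*R(12, -4) = (((¾ + (¼)*(-2)) + 4)² + (-2 - 1*5))*(2*(-4) + 2*12) = (((¾ - ½) + 4)² + (-2 - 5))*(-8 + 24) = ((¼ + 4)² - 7)*16 = ((17/4)² - 7)*16 = (289/16 - 7)*16 = (177/16)*16 = 177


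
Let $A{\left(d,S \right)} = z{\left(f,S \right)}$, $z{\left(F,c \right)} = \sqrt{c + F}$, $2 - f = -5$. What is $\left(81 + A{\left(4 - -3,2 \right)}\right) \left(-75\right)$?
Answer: $-6300$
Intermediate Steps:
$f = 7$ ($f = 2 - -5 = 2 + 5 = 7$)
$z{\left(F,c \right)} = \sqrt{F + c}$
$A{\left(d,S \right)} = \sqrt{7 + S}$
$\left(81 + A{\left(4 - -3,2 \right)}\right) \left(-75\right) = \left(81 + \sqrt{7 + 2}\right) \left(-75\right) = \left(81 + \sqrt{9}\right) \left(-75\right) = \left(81 + 3\right) \left(-75\right) = 84 \left(-75\right) = -6300$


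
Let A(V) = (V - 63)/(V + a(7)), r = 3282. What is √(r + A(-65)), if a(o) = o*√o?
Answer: √(3282 + 128/(65 - 7*√7)) ≈ 57.313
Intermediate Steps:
a(o) = o^(3/2)
A(V) = (-63 + V)/(V + 7*√7) (A(V) = (V - 63)/(V + 7^(3/2)) = (-63 + V)/(V + 7*√7))
√(r + A(-65)) = √(3282 + (-63 - 65)/(-65 + 7*√7)) = √(3282 - 128/(-65 + 7*√7))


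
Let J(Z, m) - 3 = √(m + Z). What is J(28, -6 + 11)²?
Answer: (3 + √33)² ≈ 76.467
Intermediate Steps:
J(Z, m) = 3 + √(Z + m) (J(Z, m) = 3 + √(m + Z) = 3 + √(Z + m))
J(28, -6 + 11)² = (3 + √(28 + (-6 + 11)))² = (3 + √(28 + 5))² = (3 + √33)²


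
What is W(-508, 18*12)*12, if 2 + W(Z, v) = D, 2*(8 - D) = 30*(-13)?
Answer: 2412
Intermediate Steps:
D = 203 (D = 8 - 15*(-13) = 8 - ½*(-390) = 8 + 195 = 203)
W(Z, v) = 201 (W(Z, v) = -2 + 203 = 201)
W(-508, 18*12)*12 = 201*12 = 2412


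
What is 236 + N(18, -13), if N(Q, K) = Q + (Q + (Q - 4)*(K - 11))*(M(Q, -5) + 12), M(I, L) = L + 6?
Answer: -3880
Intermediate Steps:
M(I, L) = 6 + L
N(Q, K) = 14*Q + 13*(-11 + K)*(-4 + Q) (N(Q, K) = Q + (Q + (Q - 4)*(K - 11))*((6 - 5) + 12) = Q + (Q + (-4 + Q)*(-11 + K))*(1 + 12) = Q + (Q + (-11 + K)*(-4 + Q))*13 = Q + (13*Q + 13*(-11 + K)*(-4 + Q)) = 14*Q + 13*(-11 + K)*(-4 + Q))
236 + N(18, -13) = 236 + (572 - 129*18 - 52*(-13) + 13*(-13)*18) = 236 + (572 - 2322 + 676 - 3042) = 236 - 4116 = -3880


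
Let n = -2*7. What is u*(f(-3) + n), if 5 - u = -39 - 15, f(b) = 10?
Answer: -236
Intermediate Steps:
n = -14
u = 59 (u = 5 - (-39 - 15) = 5 - 1*(-54) = 5 + 54 = 59)
u*(f(-3) + n) = 59*(10 - 14) = 59*(-4) = -236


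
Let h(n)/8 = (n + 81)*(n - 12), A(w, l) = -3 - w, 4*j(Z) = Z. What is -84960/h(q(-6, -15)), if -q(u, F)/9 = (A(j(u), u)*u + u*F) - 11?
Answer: -295/15879 ≈ -0.018578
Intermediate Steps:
j(Z) = Z/4
q(u, F) = 99 - 9*F*u - 9*u*(-3 - u/4) (q(u, F) = -9*(((-3 - u/4)*u + u*F) - 11) = -9*(((-3 - u/4)*u + F*u) - 11) = -9*((u*(-3 - u/4) + F*u) - 11) = -9*((F*u + u*(-3 - u/4)) - 11) = -9*(-11 + F*u + u*(-3 - u/4)) = 99 - 9*F*u - 9*u*(-3 - u/4))
h(n) = 8*(-12 + n)*(81 + n) (h(n) = 8*((n + 81)*(n - 12)) = 8*((81 + n)*(-12 + n)) = 8*((-12 + n)*(81 + n)) = 8*(-12 + n)*(81 + n))
-84960/h(q(-6, -15)) = -84960/(-7776 + 8*(99 - 9*(-15)*(-6) + (9/4)*(-6)*(12 - 6))**2 + 552*(99 - 9*(-15)*(-6) + (9/4)*(-6)*(12 - 6))) = -84960/(-7776 + 8*(99 - 810 + (9/4)*(-6)*6)**2 + 552*(99 - 810 + (9/4)*(-6)*6)) = -84960/(-7776 + 8*(99 - 810 - 81)**2 + 552*(99 - 810 - 81)) = -84960/(-7776 + 8*(-792)**2 + 552*(-792)) = -84960/(-7776 + 8*627264 - 437184) = -84960/(-7776 + 5018112 - 437184) = -84960/4573152 = -84960*1/4573152 = -295/15879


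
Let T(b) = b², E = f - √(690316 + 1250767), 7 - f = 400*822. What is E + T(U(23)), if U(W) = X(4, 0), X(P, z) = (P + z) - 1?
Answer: -328784 - √1941083 ≈ -3.3018e+5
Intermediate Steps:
X(P, z) = -1 + P + z
U(W) = 3 (U(W) = -1 + 4 + 0 = 3)
f = -328793 (f = 7 - 400*822 = 7 - 1*328800 = 7 - 328800 = -328793)
E = -328793 - √1941083 (E = -328793 - √(690316 + 1250767) = -328793 - √1941083 ≈ -3.3019e+5)
E + T(U(23)) = (-328793 - √1941083) + 3² = (-328793 - √1941083) + 9 = -328784 - √1941083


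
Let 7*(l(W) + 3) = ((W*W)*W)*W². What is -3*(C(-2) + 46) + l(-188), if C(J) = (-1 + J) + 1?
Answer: -234849288113/7 ≈ -3.3550e+10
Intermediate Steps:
C(J) = J
l(W) = -3 + W⁵/7 (l(W) = -3 + (((W*W)*W)*W²)/7 = -3 + ((W²*W)*W²)/7 = -3 + (W³*W²)/7 = -3 + W⁵/7)
-3*(C(-2) + 46) + l(-188) = -3*(-2 + 46) + (-3 + (⅐)*(-188)⁵) = -3*44 + (-3 + (⅐)*(-234849287168)) = -132 + (-3 - 234849287168/7) = -132 - 234849287189/7 = -234849288113/7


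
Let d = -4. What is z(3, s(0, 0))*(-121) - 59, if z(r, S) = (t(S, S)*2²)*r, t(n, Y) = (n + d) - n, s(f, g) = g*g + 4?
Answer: 5749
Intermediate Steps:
s(f, g) = 4 + g² (s(f, g) = g² + 4 = 4 + g²)
t(n, Y) = -4 (t(n, Y) = (n - 4) - n = (-4 + n) - n = -4)
z(r, S) = -16*r (z(r, S) = (-4*2²)*r = (-4*4)*r = -16*r)
z(3, s(0, 0))*(-121) - 59 = -16*3*(-121) - 59 = -48*(-121) - 59 = 5808 - 59 = 5749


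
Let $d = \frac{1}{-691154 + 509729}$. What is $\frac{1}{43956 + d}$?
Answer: $\frac{181425}{7974717299} \approx 2.275 \cdot 10^{-5}$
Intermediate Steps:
$d = - \frac{1}{181425}$ ($d = \frac{1}{-181425} = - \frac{1}{181425} \approx -5.5119 \cdot 10^{-6}$)
$\frac{1}{43956 + d} = \frac{1}{43956 - \frac{1}{181425}} = \frac{1}{\frac{7974717299}{181425}} = \frac{181425}{7974717299}$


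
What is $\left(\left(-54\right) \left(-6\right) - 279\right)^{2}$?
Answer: $2025$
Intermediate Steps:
$\left(\left(-54\right) \left(-6\right) - 279\right)^{2} = \left(324 - 279\right)^{2} = 45^{2} = 2025$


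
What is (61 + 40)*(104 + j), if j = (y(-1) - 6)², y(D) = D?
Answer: 15453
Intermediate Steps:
j = 49 (j = (-1 - 6)² = (-7)² = 49)
(61 + 40)*(104 + j) = (61 + 40)*(104 + 49) = 101*153 = 15453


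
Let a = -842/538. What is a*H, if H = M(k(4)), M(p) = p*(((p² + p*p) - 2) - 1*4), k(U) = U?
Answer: -43784/269 ≈ -162.77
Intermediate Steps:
M(p) = p*(-6 + 2*p²) (M(p) = p*(((p² + p²) - 2) - 4) = p*((2*p² - 2) - 4) = p*((-2 + 2*p²) - 4) = p*(-6 + 2*p²))
H = 104 (H = 2*4*(-3 + 4²) = 2*4*(-3 + 16) = 2*4*13 = 104)
a = -421/269 (a = -842*1/538 = -421/269 ≈ -1.5651)
a*H = -421/269*104 = -43784/269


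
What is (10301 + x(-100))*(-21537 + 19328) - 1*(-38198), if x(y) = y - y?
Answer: -22716711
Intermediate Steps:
x(y) = 0
(10301 + x(-100))*(-21537 + 19328) - 1*(-38198) = (10301 + 0)*(-21537 + 19328) - 1*(-38198) = 10301*(-2209) + 38198 = -22754909 + 38198 = -22716711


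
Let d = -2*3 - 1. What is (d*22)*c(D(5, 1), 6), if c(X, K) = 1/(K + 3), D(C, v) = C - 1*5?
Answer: -154/9 ≈ -17.111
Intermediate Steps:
D(C, v) = -5 + C (D(C, v) = C - 5 = -5 + C)
c(X, K) = 1/(3 + K)
d = -7 (d = -6 - 1 = -7)
(d*22)*c(D(5, 1), 6) = (-7*22)/(3 + 6) = -154/9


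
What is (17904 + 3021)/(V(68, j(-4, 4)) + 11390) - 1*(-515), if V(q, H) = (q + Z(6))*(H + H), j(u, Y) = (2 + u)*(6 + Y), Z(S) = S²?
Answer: 249625/482 ≈ 517.89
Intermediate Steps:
V(q, H) = 2*H*(36 + q) (V(q, H) = (q + 6²)*(H + H) = (q + 36)*(2*H) = (36 + q)*(2*H) = 2*H*(36 + q))
(17904 + 3021)/(V(68, j(-4, 4)) + 11390) - 1*(-515) = (17904 + 3021)/(2*(12 + 2*4 + 6*(-4) + 4*(-4))*(36 + 68) + 11390) - 1*(-515) = 20925/(2*(12 + 8 - 24 - 16)*104 + 11390) + 515 = 20925/(2*(-20)*104 + 11390) + 515 = 20925/(-4160 + 11390) + 515 = 20925/7230 + 515 = 20925*(1/7230) + 515 = 1395/482 + 515 = 249625/482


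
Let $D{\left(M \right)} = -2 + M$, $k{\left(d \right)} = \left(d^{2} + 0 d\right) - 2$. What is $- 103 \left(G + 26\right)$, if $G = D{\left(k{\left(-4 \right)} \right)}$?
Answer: $-3914$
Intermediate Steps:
$k{\left(d \right)} = -2 + d^{2}$ ($k{\left(d \right)} = \left(d^{2} + 0\right) - 2 = d^{2} - 2 = -2 + d^{2}$)
$G = 12$ ($G = -2 - \left(2 - \left(-4\right)^{2}\right) = -2 + \left(-2 + 16\right) = -2 + 14 = 12$)
$- 103 \left(G + 26\right) = - 103 \left(12 + 26\right) = \left(-103\right) 38 = -3914$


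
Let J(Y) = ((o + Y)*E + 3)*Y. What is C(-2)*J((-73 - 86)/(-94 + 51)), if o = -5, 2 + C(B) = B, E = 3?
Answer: 24804/1849 ≈ 13.415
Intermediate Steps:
C(B) = -2 + B
J(Y) = Y*(-12 + 3*Y) (J(Y) = ((-5 + Y)*3 + 3)*Y = ((-15 + 3*Y) + 3)*Y = (-12 + 3*Y)*Y = Y*(-12 + 3*Y))
C(-2)*J((-73 - 86)/(-94 + 51)) = (-2 - 2)*(3*((-73 - 86)/(-94 + 51))*(-4 + (-73 - 86)/(-94 + 51))) = -12*(-159/(-43))*(-4 - 159/(-43)) = -12*(-159*(-1/43))*(-4 - 159*(-1/43)) = -12*159*(-4 + 159/43)/43 = -12*159*(-13)/(43*43) = -4*(-6201/1849) = 24804/1849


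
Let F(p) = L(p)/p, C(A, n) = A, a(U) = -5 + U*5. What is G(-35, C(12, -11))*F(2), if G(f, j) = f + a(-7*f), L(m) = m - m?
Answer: 0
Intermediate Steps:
L(m) = 0
a(U) = -5 + 5*U
F(p) = 0 (F(p) = 0/p = 0)
G(f, j) = -5 - 34*f (G(f, j) = f + (-5 + 5*(-7*f)) = f + (-5 - 35*f) = -5 - 34*f)
G(-35, C(12, -11))*F(2) = (-5 - 34*(-35))*0 = (-5 + 1190)*0 = 1185*0 = 0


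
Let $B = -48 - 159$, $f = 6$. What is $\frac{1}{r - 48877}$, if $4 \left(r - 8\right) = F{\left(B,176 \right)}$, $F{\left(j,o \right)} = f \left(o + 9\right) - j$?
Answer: $- \frac{4}{194159} \approx -2.0602 \cdot 10^{-5}$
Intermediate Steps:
$B = -207$ ($B = -48 - 159 = -207$)
$F{\left(j,o \right)} = 54 - j + 6 o$ ($F{\left(j,o \right)} = 6 \left(o + 9\right) - j = 6 \left(9 + o\right) - j = \left(54 + 6 o\right) - j = 54 - j + 6 o$)
$r = \frac{1349}{4}$ ($r = 8 + \frac{54 - -207 + 6 \cdot 176}{4} = 8 + \frac{54 + 207 + 1056}{4} = 8 + \frac{1}{4} \cdot 1317 = 8 + \frac{1317}{4} = \frac{1349}{4} \approx 337.25$)
$\frac{1}{r - 48877} = \frac{1}{\frac{1349}{4} - 48877} = \frac{1}{- \frac{194159}{4}} = - \frac{4}{194159}$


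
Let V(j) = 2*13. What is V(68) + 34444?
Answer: 34470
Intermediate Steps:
V(j) = 26
V(68) + 34444 = 26 + 34444 = 34470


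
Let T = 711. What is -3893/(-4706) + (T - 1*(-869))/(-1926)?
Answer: 31219/4531878 ≈ 0.0068888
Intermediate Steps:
-3893/(-4706) + (T - 1*(-869))/(-1926) = -3893/(-4706) + (711 - 1*(-869))/(-1926) = -3893*(-1/4706) + (711 + 869)*(-1/1926) = 3893/4706 + 1580*(-1/1926) = 3893/4706 - 790/963 = 31219/4531878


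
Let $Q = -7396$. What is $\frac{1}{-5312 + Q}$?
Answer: $- \frac{1}{12708} \approx -7.8691 \cdot 10^{-5}$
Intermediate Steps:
$\frac{1}{-5312 + Q} = \frac{1}{-5312 - 7396} = \frac{1}{-12708} = - \frac{1}{12708}$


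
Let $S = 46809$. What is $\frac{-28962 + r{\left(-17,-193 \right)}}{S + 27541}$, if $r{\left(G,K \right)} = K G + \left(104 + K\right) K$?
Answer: $- \frac{4252}{37175} \approx -0.11438$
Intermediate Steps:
$r{\left(G,K \right)} = G K + K \left(104 + K\right)$
$\frac{-28962 + r{\left(-17,-193 \right)}}{S + 27541} = \frac{-28962 - 193 \left(104 - 17 - 193\right)}{46809 + 27541} = \frac{-28962 - -20458}{74350} = \left(-28962 + 20458\right) \frac{1}{74350} = \left(-8504\right) \frac{1}{74350} = - \frac{4252}{37175}$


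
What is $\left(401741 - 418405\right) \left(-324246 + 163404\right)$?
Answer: $2680271088$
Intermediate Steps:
$\left(401741 - 418405\right) \left(-324246 + 163404\right) = \left(-16664\right) \left(-160842\right) = 2680271088$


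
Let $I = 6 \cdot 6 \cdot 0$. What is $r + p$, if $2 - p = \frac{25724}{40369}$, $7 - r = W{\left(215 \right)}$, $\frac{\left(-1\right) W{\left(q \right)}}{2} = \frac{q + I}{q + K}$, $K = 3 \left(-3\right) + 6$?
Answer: $\frac{44464617}{4279114} \approx 10.391$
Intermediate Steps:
$I = 0$ ($I = 36 \cdot 0 = 0$)
$K = -3$ ($K = -9 + 6 = -3$)
$W{\left(q \right)} = - \frac{2 q}{-3 + q}$ ($W{\left(q \right)} = - 2 \frac{q + 0}{q - 3} = - 2 \frac{q}{-3 + q} = - \frac{2 q}{-3 + q}$)
$r = \frac{957}{106}$ ($r = 7 - \left(-2\right) 215 \frac{1}{-3 + 215} = 7 - \left(-2\right) 215 \cdot \frac{1}{212} = 7 - - \frac{215}{106} = 7 + \frac{215}{106} = \frac{957}{106} \approx 9.0283$)
$p = \frac{55014}{40369}$ ($p = 2 - \frac{25724}{40369} = \frac{55014}{40369} \approx 1.3628$)
$r + p = \frac{957}{106} + \frac{55014}{40369} = \frac{44464617}{4279114}$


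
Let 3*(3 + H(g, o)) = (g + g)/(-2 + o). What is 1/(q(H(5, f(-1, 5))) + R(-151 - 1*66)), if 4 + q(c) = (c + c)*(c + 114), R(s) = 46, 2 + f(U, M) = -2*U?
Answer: -9/8806 ≈ -0.0010220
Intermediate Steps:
f(U, M) = -2 - 2*U
H(g, o) = -3 + 2*g/(3*(-2 + o)) (H(g, o) = -3 + ((g + g)/(-2 + o))/3 = -3 + ((2*g)/(-2 + o))/3 = -3 + (2*g/(-2 + o))/3 = -3 + 2*g/(3*(-2 + o)))
q(c) = -4 + 2*c*(114 + c) (q(c) = -4 + (c + c)*(c + 114) = -4 + (2*c)*(114 + c) = -4 + 2*c*(114 + c))
1/(q(H(5, f(-1, 5))) + R(-151 - 1*66)) = 1/((-4 + 2*((18 - 9*(-2 - 2*(-1)) + 2*5)/(3*(-2 + (-2 - 2*(-1)))))² + 228*((18 - 9*(-2 - 2*(-1)) + 2*5)/(3*(-2 + (-2 - 2*(-1)))))) + 46) = 1/((-4 + 2*((18 - 9*(-2 + 2) + 10)/(3*(-2 + (-2 + 2))))² + 228*((18 - 9*(-2 + 2) + 10)/(3*(-2 + (-2 + 2))))) + 46) = 1/((-4 + 2*((18 - 9*0 + 10)/(3*(-2 + 0)))² + 228*((18 - 9*0 + 10)/(3*(-2 + 0)))) + 46) = 1/((-4 + 2*((⅓)*(18 + 0 + 10)/(-2))² + 228*((⅓)*(18 + 0 + 10)/(-2))) + 46) = 1/((-4 + 2*((⅓)*(-½)*28)² + 228*((⅓)*(-½)*28)) + 46) = 1/((-4 + 2*(-14/3)² + 228*(-14/3)) + 46) = 1/((-4 + 2*(196/9) - 1064) + 46) = 1/((-4 + 392/9 - 1064) + 46) = 1/(-9220/9 + 46) = 1/(-8806/9) = -9/8806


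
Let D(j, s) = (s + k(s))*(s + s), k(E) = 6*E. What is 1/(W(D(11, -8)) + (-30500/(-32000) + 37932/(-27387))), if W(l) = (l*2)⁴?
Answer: 584256/6024974350392501829 ≈ 9.6972e-14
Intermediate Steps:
D(j, s) = 14*s² (D(j, s) = (s + 6*s)*(s + s) = (7*s)*(2*s) = 14*s²)
W(l) = 16*l⁴ (W(l) = (2*l)⁴ = 16*l⁴)
1/(W(D(11, -8)) + (-30500/(-32000) + 37932/(-27387))) = 1/(16*(14*(-8)²)⁴ + (-30500/(-32000) + 37932/(-27387))) = 1/(16*(14*64)⁴ + (-30500*(-1/32000) + 37932*(-1/27387))) = 1/(16*896⁴ + (61/64 - 12644/9129)) = 1/(16*644513529856 - 252347/584256) = 1/(10312216477696 - 252347/584256) = 1/(6024974350392501829/584256) = 584256/6024974350392501829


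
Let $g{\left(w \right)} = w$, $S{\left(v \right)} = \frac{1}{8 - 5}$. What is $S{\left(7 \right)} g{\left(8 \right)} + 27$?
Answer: $\frac{89}{3} \approx 29.667$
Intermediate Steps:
$S{\left(v \right)} = \frac{1}{3}$
$S{\left(7 \right)} g{\left(8 \right)} + 27 = \frac{1}{3} \cdot 8 + 27 = \frac{8}{3} + 27 = \frac{89}{3}$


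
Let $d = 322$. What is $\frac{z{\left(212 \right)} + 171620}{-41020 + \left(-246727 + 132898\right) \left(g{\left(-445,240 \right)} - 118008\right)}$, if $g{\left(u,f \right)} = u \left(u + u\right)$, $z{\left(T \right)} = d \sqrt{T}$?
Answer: $- \frac{85810}{15824641919} - \frac{322 \sqrt{53}}{15824641919} \approx -5.5707 \cdot 10^{-6}$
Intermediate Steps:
$z{\left(T \right)} = 322 \sqrt{T}$
$g{\left(u,f \right)} = 2 u^{2}$ ($g{\left(u,f \right)} = u 2 u = 2 u^{2}$)
$\frac{z{\left(212 \right)} + 171620}{-41020 + \left(-246727 + 132898\right) \left(g{\left(-445,240 \right)} - 118008\right)} = \frac{322 \sqrt{212} + 171620}{-41020 + \left(-246727 + 132898\right) \left(2 \left(-445\right)^{2} - 118008\right)} = \frac{322 \cdot 2 \sqrt{53} + 171620}{-41020 - 113829 \left(2 \cdot 198025 - 118008\right)} = \frac{644 \sqrt{53} + 171620}{-41020 - 113829 \left(396050 - 118008\right)} = \frac{171620 + 644 \sqrt{53}}{-41020 - 31649242818} = \frac{171620 + 644 \sqrt{53}}{-31649283838} = \left(171620 + 644 \sqrt{53}\right) \left(- \frac{1}{31649283838}\right) = - \frac{85810}{15824641919} - \frac{322 \sqrt{53}}{15824641919}$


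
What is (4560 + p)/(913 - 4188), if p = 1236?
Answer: -5796/3275 ≈ -1.7698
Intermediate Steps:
(4560 + p)/(913 - 4188) = (4560 + 1236)/(913 - 4188) = 5796/(-3275) = 5796*(-1/3275) = -5796/3275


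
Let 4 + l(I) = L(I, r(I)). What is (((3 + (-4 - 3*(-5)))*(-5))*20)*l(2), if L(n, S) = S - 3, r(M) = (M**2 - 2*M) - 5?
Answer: 16800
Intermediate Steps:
r(M) = -5 + M**2 - 2*M
L(n, S) = -3 + S
l(I) = -12 + I**2 - 2*I (l(I) = -4 + (-3 + (-5 + I**2 - 2*I)) = -4 + (-8 + I**2 - 2*I) = -12 + I**2 - 2*I)
(((3 + (-4 - 3*(-5)))*(-5))*20)*l(2) = (((3 + (-4 - 3*(-5)))*(-5))*20)*(-12 + 2**2 - 2*2) = (((3 + (-4 + 15))*(-5))*20)*(-12 + 4 - 4) = (((3 + 11)*(-5))*20)*(-12) = ((14*(-5))*20)*(-12) = -70*20*(-12) = -1400*(-12) = 16800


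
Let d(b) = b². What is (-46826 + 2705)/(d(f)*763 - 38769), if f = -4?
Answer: 44121/26561 ≈ 1.6611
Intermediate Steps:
(-46826 + 2705)/(d(f)*763 - 38769) = (-46826 + 2705)/((-4)²*763 - 38769) = -44121/(16*763 - 38769) = -44121/(12208 - 38769) = -44121/(-26561) = -44121*(-1/26561) = 44121/26561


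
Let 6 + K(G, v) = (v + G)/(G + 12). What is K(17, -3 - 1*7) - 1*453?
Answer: -13304/29 ≈ -458.76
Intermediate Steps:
K(G, v) = -6 + (G + v)/(12 + G) (K(G, v) = -6 + (v + G)/(G + 12) = -6 + (G + v)/(12 + G))
K(17, -3 - 1*7) - 1*453 = (-72 + (-3 - 1*7) - 5*17)/(12 + 17) - 1*453 = (-72 + (-3 - 7) - 85)/29 - 453 = (-72 - 10 - 85)/29 - 453 = (1/29)*(-167) - 453 = -167/29 - 453 = -13304/29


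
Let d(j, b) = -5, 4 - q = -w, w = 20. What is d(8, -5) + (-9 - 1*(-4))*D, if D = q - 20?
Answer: -25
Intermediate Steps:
q = 24 (q = 4 - (-1)*20 = 4 - 1*(-20) = 4 + 20 = 24)
D = 4 (D = 24 - 20 = 4)
d(8, -5) + (-9 - 1*(-4))*D = -5 + (-9 - 1*(-4))*4 = -5 + (-9 + 4)*4 = -5 - 5*4 = -5 - 20 = -25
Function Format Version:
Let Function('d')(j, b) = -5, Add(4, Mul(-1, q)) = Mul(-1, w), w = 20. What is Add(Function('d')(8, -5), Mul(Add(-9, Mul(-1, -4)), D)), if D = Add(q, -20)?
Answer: -25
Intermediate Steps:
q = 24 (q = Add(4, Mul(-1, Mul(-1, 20))) = Add(4, Mul(-1, -20)) = Add(4, 20) = 24)
D = 4 (D = Add(24, -20) = 4)
Add(Function('d')(8, -5), Mul(Add(-9, Mul(-1, -4)), D)) = Add(-5, Mul(Add(-9, Mul(-1, -4)), 4)) = Add(-5, Mul(Add(-9, 4), 4)) = Add(-5, Mul(-5, 4)) = Add(-5, -20) = -25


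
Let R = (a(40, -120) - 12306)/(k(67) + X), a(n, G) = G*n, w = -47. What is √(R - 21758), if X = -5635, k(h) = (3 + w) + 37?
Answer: I*√173126928065/2821 ≈ 147.5*I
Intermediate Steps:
k(h) = -7 (k(h) = (3 - 47) + 37 = -44 + 37 = -7)
R = 8553/2821 (R = (-120*40 - 12306)/(-7 - 5635) = (-4800 - 12306)/(-5642) = -17106*(-1/5642) = 8553/2821 ≈ 3.0319)
√(R - 21758) = √(8553/2821 - 21758) = √(-61370765/2821) = I*√173126928065/2821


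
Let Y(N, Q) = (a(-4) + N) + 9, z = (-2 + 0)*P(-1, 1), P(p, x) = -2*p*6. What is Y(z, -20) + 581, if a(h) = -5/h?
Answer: 2269/4 ≈ 567.25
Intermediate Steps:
P(p, x) = -12*p
z = -24 (z = (-2 + 0)*(-12*(-1)) = -2*12 = -24)
Y(N, Q) = 41/4 + N (Y(N, Q) = (-5/(-4) + N) + 9 = (-5*(-¼) + N) + 9 = (5/4 + N) + 9 = 41/4 + N)
Y(z, -20) + 581 = (41/4 - 24) + 581 = -55/4 + 581 = 2269/4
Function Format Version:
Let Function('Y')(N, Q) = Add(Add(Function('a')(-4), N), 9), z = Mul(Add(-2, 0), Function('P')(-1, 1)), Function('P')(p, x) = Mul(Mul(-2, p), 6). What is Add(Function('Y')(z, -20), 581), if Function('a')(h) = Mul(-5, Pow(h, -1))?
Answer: Rational(2269, 4) ≈ 567.25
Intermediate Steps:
Function('P')(p, x) = Mul(-12, p)
z = -24 (z = Mul(Add(-2, 0), Mul(-12, -1)) = Mul(-2, 12) = -24)
Function('Y')(N, Q) = Add(Rational(41, 4), N) (Function('Y')(N, Q) = Add(Add(Mul(-5, Pow(-4, -1)), N), 9) = Add(Add(Mul(-5, Rational(-1, 4)), N), 9) = Add(Add(Rational(5, 4), N), 9) = Add(Rational(41, 4), N))
Add(Function('Y')(z, -20), 581) = Add(Add(Rational(41, 4), -24), 581) = Add(Rational(-55, 4), 581) = Rational(2269, 4)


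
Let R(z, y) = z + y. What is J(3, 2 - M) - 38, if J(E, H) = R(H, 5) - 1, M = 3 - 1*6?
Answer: -29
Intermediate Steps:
M = -3 (M = 3 - 6 = -3)
R(z, y) = y + z
J(E, H) = 4 + H (J(E, H) = (5 + H) - 1 = 4 + H)
J(3, 2 - M) - 38 = (4 + (2 - 1*(-3))) - 38 = (4 + (2 + 3)) - 1*38 = (4 + 5) - 38 = 9 - 38 = -29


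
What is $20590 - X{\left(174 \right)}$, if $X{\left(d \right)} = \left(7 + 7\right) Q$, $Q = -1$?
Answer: $20604$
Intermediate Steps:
$X{\left(d \right)} = -14$ ($X{\left(d \right)} = \left(7 + 7\right) \left(-1\right) = 14 \left(-1\right) = -14$)
$20590 - X{\left(174 \right)} = 20590 - -14 = 20590 + 14 = 20604$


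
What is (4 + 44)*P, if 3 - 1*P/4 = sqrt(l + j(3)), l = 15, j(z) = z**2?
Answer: 576 - 384*sqrt(6) ≈ -364.60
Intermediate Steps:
P = 12 - 8*sqrt(6) (P = 12 - 4*sqrt(15 + 3**2) = 12 - 4*sqrt(15 + 9) = 12 - 8*sqrt(6) ≈ -7.5959)
(4 + 44)*P = (4 + 44)*(12 - 8*sqrt(6)) = 48*(12 - 8*sqrt(6)) = 576 - 384*sqrt(6)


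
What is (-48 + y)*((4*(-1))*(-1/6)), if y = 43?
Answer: -10/3 ≈ -3.3333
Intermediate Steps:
(-48 + y)*((4*(-1))*(-1/6)) = (-48 + 43)*((4*(-1))*(-1/6)) = -(-20)*(-1*⅙) = -(-20)*(-1)/6 = -5*⅔ = -10/3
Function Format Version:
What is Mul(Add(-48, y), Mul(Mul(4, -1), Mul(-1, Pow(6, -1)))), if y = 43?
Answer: Rational(-10, 3) ≈ -3.3333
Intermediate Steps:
Mul(Add(-48, y), Mul(Mul(4, -1), Mul(-1, Pow(6, -1)))) = Mul(Add(-48, 43), Mul(Mul(4, -1), Mul(-1, Pow(6, -1)))) = Mul(-5, Mul(-4, Mul(-1, Rational(1, 6)))) = Mul(-5, Mul(-4, Rational(-1, 6))) = Mul(-5, Rational(2, 3)) = Rational(-10, 3)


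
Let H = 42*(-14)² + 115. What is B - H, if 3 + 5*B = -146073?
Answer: -187811/5 ≈ -37562.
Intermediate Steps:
H = 8347 (H = 42*196 + 115 = 8232 + 115 = 8347)
B = -146076/5 (B = -⅗ + (⅕)*(-146073) = -⅗ - 146073/5 = -146076/5 ≈ -29215.)
B - H = -146076/5 - 1*8347 = -146076/5 - 8347 = -187811/5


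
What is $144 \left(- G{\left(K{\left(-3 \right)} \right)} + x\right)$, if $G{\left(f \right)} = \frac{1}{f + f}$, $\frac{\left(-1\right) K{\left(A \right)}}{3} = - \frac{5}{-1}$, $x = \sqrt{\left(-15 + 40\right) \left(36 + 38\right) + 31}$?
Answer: $\frac{24}{5} + 432 \sqrt{209} \approx 6250.1$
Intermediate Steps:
$x = 3 \sqrt{209}$ ($x = \sqrt{25 \cdot 74 + 31} = \sqrt{1850 + 31} = \sqrt{1881} = 3 \sqrt{209} \approx 43.37$)
$K{\left(A \right)} = -15$ ($K{\left(A \right)} = - 3 \left(- \frac{5}{-1}\right) = - 3 \left(\left(-5\right) \left(-1\right)\right) = \left(-3\right) 5 = -15$)
$G{\left(f \right)} = \frac{1}{2 f}$
$144 \left(- G{\left(K{\left(-3 \right)} \right)} + x\right) = 144 \left(- \frac{1}{2 \left(-15\right)} + 3 \sqrt{209}\right) = 144 \left(- \frac{-1}{2 \cdot 15} + 3 \sqrt{209}\right) = 144 \left(\left(-1\right) \left(- \frac{1}{30}\right) + 3 \sqrt{209}\right) = 144 \left(\frac{1}{30} + 3 \sqrt{209}\right) = \frac{24}{5} + 432 \sqrt{209}$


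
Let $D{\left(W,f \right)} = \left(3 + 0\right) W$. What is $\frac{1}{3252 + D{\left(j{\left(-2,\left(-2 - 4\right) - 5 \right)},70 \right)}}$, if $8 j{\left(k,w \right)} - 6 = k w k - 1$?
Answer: $\frac{8}{25899} \approx 0.00030889$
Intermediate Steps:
$j{\left(k,w \right)} = \frac{5}{8} + \frac{w k^{2}}{8}$ ($j{\left(k,w \right)} = \frac{3}{4} + \frac{k w k - 1}{8} = \frac{3}{4} + \frac{w k^{2} - 1}{8} = \frac{3}{4} + \frac{-1 + w k^{2}}{8} = \frac{3}{4} + \left(- \frac{1}{8} + \frac{w k^{2}}{8}\right) = \frac{5}{8} + \frac{w k^{2}}{8}$)
$D{\left(W,f \right)} = 3 W$
$\frac{1}{3252 + D{\left(j{\left(-2,\left(-2 - 4\right) - 5 \right)},70 \right)}} = \frac{1}{3252 + 3 \left(\frac{5}{8} + \frac{\left(\left(-2 - 4\right) - 5\right) \left(-2\right)^{2}}{8}\right)} = \frac{1}{3252 + 3 \left(\frac{5}{8} + \frac{1}{8} \left(-6 - 5\right) 4\right)} = \frac{1}{3252 + 3 \left(\frac{5}{8} + \frac{1}{8} \left(-11\right) 4\right)} = \frac{1}{3252 + 3 \left(\frac{5}{8} - \frac{11}{2}\right)} = \frac{1}{3252 + 3 \left(- \frac{39}{8}\right)} = \frac{1}{3252 - \frac{117}{8}} = \frac{1}{\frac{25899}{8}} = \frac{8}{25899}$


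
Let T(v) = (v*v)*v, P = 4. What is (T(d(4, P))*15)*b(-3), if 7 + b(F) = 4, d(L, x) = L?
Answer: -2880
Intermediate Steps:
b(F) = -3 (b(F) = -7 + 4 = -3)
T(v) = v**3 (T(v) = v**2*v = v**3)
(T(d(4, P))*15)*b(-3) = (4**3*15)*(-3) = (64*15)*(-3) = 960*(-3) = -2880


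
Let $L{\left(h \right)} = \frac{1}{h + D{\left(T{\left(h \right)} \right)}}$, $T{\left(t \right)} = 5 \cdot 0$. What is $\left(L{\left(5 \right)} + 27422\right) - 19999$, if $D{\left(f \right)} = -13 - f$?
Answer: $\frac{59383}{8} \approx 7422.9$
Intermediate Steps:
$T{\left(t \right)} = 0$
$L{\left(h \right)} = \frac{1}{-13 + h}$ ($L{\left(h \right)} = \frac{1}{h - 13} = \frac{1}{-13 + h}$)
$\left(L{\left(5 \right)} + 27422\right) - 19999 = \left(\frac{1}{-13 + 5} + 27422\right) - 19999 = \left(\frac{1}{-8} + 27422\right) - 19999 = \left(- \frac{1}{8} + 27422\right) - 19999 = \frac{219375}{8} - 19999 = \frac{59383}{8}$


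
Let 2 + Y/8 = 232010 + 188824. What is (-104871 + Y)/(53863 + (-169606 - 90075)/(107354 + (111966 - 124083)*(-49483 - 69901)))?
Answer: 943753965795674/15584540271737 ≈ 60.557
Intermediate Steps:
Y = 3366656 (Y = -16 + 8*(232010 + 188824) = -16 + 8*420834 = -16 + 3366672 = 3366656)
(-104871 + Y)/(53863 + (-169606 - 90075)/(107354 + (111966 - 124083)*(-49483 - 69901))) = (-104871 + 3366656)/(53863 + (-169606 - 90075)/(107354 + (111966 - 124083)*(-49483 - 69901))) = 3261785/(53863 - 259681/(107354 - 12117*(-119384))) = 3261785/(53863 - 259681/(107354 + 1446575928)) = 3261785/(53863 - 259681/1446683282) = 3261785/(77922701358685/1446683282) = 3261785*(1446683282/77922701358685) = 943753965795674/15584540271737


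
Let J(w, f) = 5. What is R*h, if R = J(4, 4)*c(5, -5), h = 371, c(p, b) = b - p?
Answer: -18550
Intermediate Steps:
R = -50 (R = 5*(-5 - 1*5) = 5*(-5 - 5) = 5*(-10) = -50)
R*h = -50*371 = -18550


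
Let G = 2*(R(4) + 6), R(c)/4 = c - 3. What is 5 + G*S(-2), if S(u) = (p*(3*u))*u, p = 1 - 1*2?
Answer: -235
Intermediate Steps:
R(c) = -12 + 4*c (R(c) = 4*(c - 3) = 4*(-3 + c) = -12 + 4*c)
p = -1 (p = 1 - 2 = -1)
G = 20 (G = 2*((-12 + 4*4) + 6) = 2*((-12 + 16) + 6) = 2*(4 + 6) = 2*10 = 20)
S(u) = -3*u² (S(u) = (-3*u)*u = -3*u²)
5 + G*S(-2) = 5 + 20*(-3*(-2)²) = 5 + 20*(-3*4) = 5 + 20*(-12) = 5 - 240 = -235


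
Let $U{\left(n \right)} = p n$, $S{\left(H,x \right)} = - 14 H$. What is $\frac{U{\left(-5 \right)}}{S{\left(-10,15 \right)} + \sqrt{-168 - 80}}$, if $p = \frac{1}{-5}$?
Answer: $\frac{35}{4962} - \frac{i \sqrt{62}}{9924} \approx 0.0070536 - 0.00079343 i$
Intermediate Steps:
$p = - \frac{1}{5} \approx -0.2$
$U{\left(n \right)} = - \frac{n}{5}$
$\frac{U{\left(-5 \right)}}{S{\left(-10,15 \right)} + \sqrt{-168 - 80}} = \frac{\left(- \frac{1}{5}\right) \left(-5\right)}{\left(-14\right) \left(-10\right) + \sqrt{-168 - 80}} = 1 \frac{1}{140 + \sqrt{-248}} = 1 \frac{1}{140 + 2 i \sqrt{62}} = \frac{1}{140 + 2 i \sqrt{62}}$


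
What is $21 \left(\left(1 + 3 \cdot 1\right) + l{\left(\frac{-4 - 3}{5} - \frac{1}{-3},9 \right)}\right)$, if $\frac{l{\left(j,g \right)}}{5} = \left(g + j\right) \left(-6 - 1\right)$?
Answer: $-5747$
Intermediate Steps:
$l{\left(j,g \right)} = - 35 g - 35 j$ ($l{\left(j,g \right)} = 5 \left(g + j\right) \left(-6 - 1\right) = 5 \left(g + j\right) \left(-7\right) = 5 \left(- 7 g - 7 j\right) = - 35 g - 35 j$)
$21 \left(\left(1 + 3 \cdot 1\right) + l{\left(\frac{-4 - 3}{5} - \frac{1}{-3},9 \right)}\right) = 21 \left(\left(1 + 3 \cdot 1\right) - \left(315 + 35 \left(\frac{-4 - 3}{5} - \frac{1}{-3}\right)\right)\right) = 21 \left(\left(1 + 3\right) - \left(315 + 35 \left(\left(-4 - 3\right) \frac{1}{5} - - \frac{1}{3}\right)\right)\right) = 21 \left(4 - \left(315 + 35 \left(\left(-7\right) \frac{1}{5} + \frac{1}{3}\right)\right)\right) = 21 \left(4 - \left(315 + 35 \left(- \frac{7}{5} + \frac{1}{3}\right)\right)\right) = 21 \left(4 - \frac{833}{3}\right) = 21 \left(- \frac{821}{3}\right) = -5747$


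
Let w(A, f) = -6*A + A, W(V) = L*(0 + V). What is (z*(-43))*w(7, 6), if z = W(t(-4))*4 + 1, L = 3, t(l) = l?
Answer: -70735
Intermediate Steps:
W(V) = 3*V (W(V) = 3*(0 + V) = 3*V)
w(A, f) = -5*A
z = -47 (z = (3*(-4))*4 + 1 = -12*4 + 1 = -48 + 1 = -47)
(z*(-43))*w(7, 6) = (-47*(-43))*(-5*7) = 2021*(-35) = -70735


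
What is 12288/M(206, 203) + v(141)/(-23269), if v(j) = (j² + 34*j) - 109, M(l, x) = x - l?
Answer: -95334390/23269 ≈ -4097.1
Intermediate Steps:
v(j) = -109 + j² + 34*j
12288/M(206, 203) + v(141)/(-23269) = 12288/(203 - 1*206) + (-109 + 141² + 34*141)/(-23269) = 12288/(203 - 206) + (-109 + 19881 + 4794)*(-1/23269) = 12288/(-3) + 24566*(-1/23269) = 12288*(-⅓) - 24566/23269 = -4096 - 24566/23269 = -95334390/23269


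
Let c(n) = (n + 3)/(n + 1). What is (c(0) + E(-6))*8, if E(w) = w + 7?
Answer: 32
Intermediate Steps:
c(n) = (3 + n)/(1 + n)
E(w) = 7 + w
(c(0) + E(-6))*8 = ((3 + 0)/(1 + 0) + (7 - 6))*8 = (3/1 + 1)*8 = (1*3 + 1)*8 = (3 + 1)*8 = 4*8 = 32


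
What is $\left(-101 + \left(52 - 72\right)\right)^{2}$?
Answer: $14641$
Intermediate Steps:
$\left(-101 + \left(52 - 72\right)\right)^{2} = \left(-101 - 20\right)^{2} = \left(-121\right)^{2} = 14641$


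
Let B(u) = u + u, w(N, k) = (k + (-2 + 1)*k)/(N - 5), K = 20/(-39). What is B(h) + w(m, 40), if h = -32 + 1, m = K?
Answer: -62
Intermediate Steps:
K = -20/39 (K = 20*(-1/39) = -20/39 ≈ -0.51282)
m = -20/39 ≈ -0.51282
w(N, k) = 0 (w(N, k) = (k - k)/(-5 + N) = 0/(-5 + N) = 0)
h = -31
B(u) = 2*u
B(h) + w(m, 40) = 2*(-31) + 0 = -62 + 0 = -62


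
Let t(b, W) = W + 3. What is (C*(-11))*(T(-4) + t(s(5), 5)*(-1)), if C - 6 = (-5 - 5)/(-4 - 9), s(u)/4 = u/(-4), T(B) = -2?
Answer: 9680/13 ≈ 744.62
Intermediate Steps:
s(u) = -u (s(u) = 4*(u/(-4)) = 4*(u*(-¼)) = 4*(-u/4) = -u)
t(b, W) = 3 + W
C = 88/13 (C = 6 + (-5 - 5)/(-4 - 9) = 6 - 10/(-13) = 6 - 10*(-1/13) = 6 + 10/13 = 88/13 ≈ 6.7692)
(C*(-11))*(T(-4) + t(s(5), 5)*(-1)) = ((88/13)*(-11))*(-2 + (3 + 5)*(-1)) = -968*(-2 + 8*(-1))/13 = -968*(-2 - 8)/13 = -968/13*(-10) = 9680/13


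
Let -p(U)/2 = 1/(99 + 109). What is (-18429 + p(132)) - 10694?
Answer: -3028793/104 ≈ -29123.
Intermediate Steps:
p(U) = -1/104 (p(U) = -2/(99 + 109) = -2/208 = -2*1/208 = -1/104)
(-18429 + p(132)) - 10694 = (-18429 - 1/104) - 10694 = -1916617/104 - 10694 = -3028793/104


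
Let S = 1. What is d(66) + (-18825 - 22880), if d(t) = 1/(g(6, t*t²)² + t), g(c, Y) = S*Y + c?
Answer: -3447226869919349/82657400070 ≈ -41705.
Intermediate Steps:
g(c, Y) = Y + c (g(c, Y) = 1*Y + c = Y + c)
d(t) = 1/(t + (6 + t³)²) (d(t) = 1/((t*t² + 6)² + t) = 1/((t³ + 6)² + t) = 1/((6 + t³)² + t) = 1/(t + (6 + t³)²))
d(66) + (-18825 - 22880) = 1/(66 + (6 + 66³)²) + (-18825 - 22880) = 1/(66 + (6 + 287496)²) - 41705 = 1/(66 + 287502²) - 41705 = 1/(66 + 82657400004) - 41705 = 1/82657400070 - 41705 = -3447226869919349/82657400070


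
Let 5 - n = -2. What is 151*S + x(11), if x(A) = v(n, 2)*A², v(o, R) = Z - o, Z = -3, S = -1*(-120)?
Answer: 16910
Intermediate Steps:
n = 7 (n = 5 - 1*(-2) = 5 + 2 = 7)
S = 120
v(o, R) = -3 - o
x(A) = -10*A² (x(A) = (-3 - 1*7)*A² = (-3 - 7)*A² = -10*A²)
151*S + x(11) = 151*120 - 10*11² = 18120 - 10*121 = 18120 - 1210 = 16910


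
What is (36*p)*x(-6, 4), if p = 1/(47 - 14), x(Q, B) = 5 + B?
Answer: 108/11 ≈ 9.8182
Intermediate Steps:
p = 1/33 ≈ 0.030303
(36*p)*x(-6, 4) = (36*(1/33))*(5 + 4) = (12/11)*9 = 108/11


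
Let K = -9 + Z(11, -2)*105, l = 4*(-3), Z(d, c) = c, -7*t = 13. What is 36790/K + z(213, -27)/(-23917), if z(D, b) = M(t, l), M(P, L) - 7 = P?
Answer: -6159352894/36664761 ≈ -167.99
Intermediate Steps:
t = -13/7 (t = -⅐*13 = -13/7 ≈ -1.8571)
l = -12
M(P, L) = 7 + P
z(D, b) = 36/7 (z(D, b) = 7 - 13/7 = 36/7)
K = -219 (K = -9 - 2*105 = -9 - 210 = -219)
36790/K + z(213, -27)/(-23917) = 36790/(-219) + (36/7)/(-23917) = 36790*(-1/219) + (36/7)*(-1/23917) = -36790/219 - 36/167419 = -6159352894/36664761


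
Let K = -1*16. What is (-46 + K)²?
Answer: 3844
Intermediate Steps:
K = -16
(-46 + K)² = (-46 - 16)² = (-62)² = 3844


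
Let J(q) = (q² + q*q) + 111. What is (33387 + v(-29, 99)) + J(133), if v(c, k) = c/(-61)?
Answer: 4201465/61 ≈ 68877.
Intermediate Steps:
v(c, k) = -c/61 (v(c, k) = c*(-1/61) = -c/61)
J(q) = 111 + 2*q² (J(q) = (q² + q²) + 111 = 2*q² + 111 = 111 + 2*q²)
(33387 + v(-29, 99)) + J(133) = (33387 - 1/61*(-29)) + (111 + 2*133²) = (33387 + 29/61) + (111 + 2*17689) = 2036636/61 + (111 + 35378) = 2036636/61 + 35489 = 4201465/61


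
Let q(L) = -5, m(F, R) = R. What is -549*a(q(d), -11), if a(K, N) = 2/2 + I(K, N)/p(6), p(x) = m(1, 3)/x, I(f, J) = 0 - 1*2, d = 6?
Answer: 1647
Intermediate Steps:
I(f, J) = -2 (I(f, J) = 0 - 2 = -2)
p(x) = 3/x
a(K, N) = -3 (a(K, N) = 2/2 - 2/(3/6) = 2*(½) - 2/(3*(⅙)) = 1 - 2/½ = 1 - 2*2 = 1 - 4 = -3)
-549*a(q(d), -11) = -549*(-3) = 1647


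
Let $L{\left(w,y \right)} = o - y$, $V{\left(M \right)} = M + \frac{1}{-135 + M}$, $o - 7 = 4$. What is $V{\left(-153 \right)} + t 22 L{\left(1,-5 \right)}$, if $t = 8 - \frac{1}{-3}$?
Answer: $\frac{800735}{288} \approx 2780.3$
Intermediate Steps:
$o = 11$ ($o = 7 + 4 = 11$)
$t = \frac{25}{3}$ ($t = 8 - - \frac{1}{3} = 8 + \frac{1}{3} = \frac{25}{3} \approx 8.3333$)
$L{\left(w,y \right)} = 11 - y$
$V{\left(-153 \right)} + t 22 L{\left(1,-5 \right)} = \frac{1 + \left(-153\right)^{2} - -20655}{-135 - 153} + \frac{25}{3} \cdot 22 \left(11 - -5\right) = \frac{1 + 23409 + 20655}{-288} + \frac{550 \left(11 + 5\right)}{3} = \left(- \frac{1}{288}\right) 44065 + \frac{550}{3} \cdot 16 = - \frac{44065}{288} + \frac{8800}{3} = \frac{800735}{288}$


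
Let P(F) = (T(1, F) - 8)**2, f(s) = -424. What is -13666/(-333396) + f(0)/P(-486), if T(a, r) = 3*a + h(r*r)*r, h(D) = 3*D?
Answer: 810347988358165349705/19769265178302536173242 ≈ 0.040990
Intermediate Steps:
T(a, r) = 3*a + 3*r**3 (T(a, r) = 3*a + (3*(r*r))*r = 3*a + (3*r**2)*r = 3*a + 3*r**3)
P(F) = (-5 + 3*F**3)**2 (P(F) = ((3*1 + 3*F**3) - 8)**2 = ((3 + 3*F**3) - 8)**2 = (-5 + 3*F**3)**2)
-13666/(-333396) + f(0)/P(-486) = -13666/(-333396) - 424/(-5 + 3*(-486)**3)**2 = -13666*(-1/333396) - 424/(-5 + 3*(-114791256))**2 = 6833/166698 - 424/(-5 - 344373768)**2 = 6833/166698 - 424/((-344373773)**2) = 6833/166698 - 424/118593295530255529 = 810347988358165349705/19769265178302536173242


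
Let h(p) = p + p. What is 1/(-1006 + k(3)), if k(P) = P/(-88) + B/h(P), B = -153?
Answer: -88/90775 ≈ -0.00096943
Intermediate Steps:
h(p) = 2*p
k(P) = -153/(2*P) - P/88 (k(P) = P/(-88) - 153*1/(2*P) = P*(-1/88) - 153/(2*P) = -P/88 - 153/(2*P) = -153/(2*P) - P/88)
1/(-1006 + k(3)) = 1/(-1006 + (1/88)*(-6732 - 1*3²)/3) = 1/(-1006 + (1/88)*(⅓)*(-6732 - 1*9)) = 1/(-1006 + (1/88)*(⅓)*(-6732 - 9)) = 1/(-1006 + (1/88)*(⅓)*(-6741)) = 1/(-1006 - 2247/88) = 1/(-90775/88) = -88/90775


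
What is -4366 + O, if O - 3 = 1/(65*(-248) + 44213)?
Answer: -122569758/28093 ≈ -4363.0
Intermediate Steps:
O = 84280/28093 (O = 3 + 1/(65*(-248) + 44213) = 3 + 1/(-16120 + 44213) = 3 + 1/28093 = 84280/28093 ≈ 3.0000)
-4366 + O = -4366 + 84280/28093 = -122569758/28093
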